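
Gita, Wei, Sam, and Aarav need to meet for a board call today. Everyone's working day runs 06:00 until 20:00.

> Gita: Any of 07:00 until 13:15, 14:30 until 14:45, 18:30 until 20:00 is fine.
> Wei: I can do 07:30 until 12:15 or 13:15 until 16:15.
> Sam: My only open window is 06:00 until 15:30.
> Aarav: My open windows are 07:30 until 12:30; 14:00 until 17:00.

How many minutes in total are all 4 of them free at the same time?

300

Gita ∩ Wei: 07:30-12:15, 14:30-14:45.
Gita ∩ Wei ∩ Sam: 07:30-12:15, 14:30-14:45.
Gita ∩ Wei ∩ Sam ∩ Aarav: 07:30-12:15, 14:30-14:45.
So the common availability across everyone is 07:30-12:15, 14:30-14:45.
Summing the common windows: 285 + 15 = 300 minutes.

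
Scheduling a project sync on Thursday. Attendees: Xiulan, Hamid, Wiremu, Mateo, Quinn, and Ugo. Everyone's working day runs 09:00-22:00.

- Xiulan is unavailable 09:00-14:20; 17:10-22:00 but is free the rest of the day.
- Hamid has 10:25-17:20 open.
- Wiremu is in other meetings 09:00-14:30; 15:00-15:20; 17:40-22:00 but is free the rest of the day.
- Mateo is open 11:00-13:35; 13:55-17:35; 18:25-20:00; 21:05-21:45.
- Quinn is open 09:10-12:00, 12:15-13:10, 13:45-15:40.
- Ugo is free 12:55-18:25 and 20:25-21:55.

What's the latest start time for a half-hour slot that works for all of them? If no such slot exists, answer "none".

14:30

Xiulan free: 14:20-17:10 (invert busy blocks within the working day).
Hamid free: 10:25-17:20.
Wiremu free: 14:30-15:00, 15:20-17:40 (invert busy blocks within the working day).
Mateo free: 11:00-13:35, 13:55-17:35, 18:25-20:00, 21:05-21:45.
Quinn free: 09:10-12:00, 12:15-13:10, 13:45-15:40.
Ugo free: 12:55-18:25, 20:25-21:55.
Xiulan ∩ Hamid: 14:20-17:10.
Xiulan ∩ Hamid ∩ Wiremu: 14:30-15:00, 15:20-17:10.
Xiulan ∩ Hamid ∩ Wiremu ∩ Mateo: 14:30-15:00, 15:20-17:10.
Xiulan ∩ Hamid ∩ Wiremu ∩ Mateo ∩ Quinn: 14:30-15:00, 15:20-15:40.
Xiulan ∩ Hamid ∩ Wiremu ∩ Mateo ∩ Quinn ∩ Ugo: 14:30-15:00, 15:20-15:40.
Those are the intersection windows.
The last common window of at least 30 minutes is 14:30-15:00; a 30-minute meeting can start as late as 14:30 and still end by 15:00.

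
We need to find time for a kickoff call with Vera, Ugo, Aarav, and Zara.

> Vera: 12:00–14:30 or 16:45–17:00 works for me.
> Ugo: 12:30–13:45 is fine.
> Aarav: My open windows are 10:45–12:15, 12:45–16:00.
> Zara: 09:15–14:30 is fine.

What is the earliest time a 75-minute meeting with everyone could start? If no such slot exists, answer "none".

Vera ∩ Ugo: 12:30-13:45.
Vera ∩ Ugo ∩ Aarav: 12:45-13:45.
Vera ∩ Ugo ∩ Aarav ∩ Zara: 12:45-13:45.
No common window is at least 75 minutes long.

none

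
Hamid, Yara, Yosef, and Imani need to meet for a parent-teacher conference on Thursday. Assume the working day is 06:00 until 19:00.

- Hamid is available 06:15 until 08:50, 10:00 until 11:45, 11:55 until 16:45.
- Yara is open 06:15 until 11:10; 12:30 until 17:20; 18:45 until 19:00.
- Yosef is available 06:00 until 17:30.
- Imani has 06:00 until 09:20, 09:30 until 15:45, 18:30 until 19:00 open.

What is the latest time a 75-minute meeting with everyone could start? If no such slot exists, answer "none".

Hamid ∩ Yara: 06:15-08:50, 10:00-11:10, 12:30-16:45.
Hamid ∩ Yara ∩ Yosef: 06:15-08:50, 10:00-11:10, 12:30-16:45.
Hamid ∩ Yara ∩ Yosef ∩ Imani: 06:15-08:50, 10:00-11:10, 12:30-15:45.
So the common availability across everyone is 06:15-08:50, 10:00-11:10, 12:30-15:45.
The last common window of at least 75 minutes is 12:30-15:45; a 75-minute meeting can start as late as 14:30 and still end by 15:45.

14:30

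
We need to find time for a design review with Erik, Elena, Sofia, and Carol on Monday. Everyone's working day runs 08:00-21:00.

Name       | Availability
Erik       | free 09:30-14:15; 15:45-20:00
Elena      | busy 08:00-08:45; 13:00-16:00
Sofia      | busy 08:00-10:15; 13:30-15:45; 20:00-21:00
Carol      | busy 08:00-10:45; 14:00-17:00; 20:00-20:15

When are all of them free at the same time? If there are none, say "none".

10:45-13:00, 17:00-20:00

Erik free: 09:30-14:15, 15:45-20:00.
Elena free: 08:45-13:00, 16:00-21:00 (invert busy blocks within the working day).
Sofia free: 10:15-13:30, 15:45-20:00 (invert busy blocks within the working day).
Carol free: 10:45-14:00, 17:00-20:00, 20:15-21:00 (invert busy blocks within the working day).
Erik ∩ Elena: 09:30-13:00, 16:00-20:00.
Erik ∩ Elena ∩ Sofia: 10:15-13:00, 16:00-20:00.
Erik ∩ Elena ∩ Sofia ∩ Carol: 10:45-13:00, 17:00-20:00.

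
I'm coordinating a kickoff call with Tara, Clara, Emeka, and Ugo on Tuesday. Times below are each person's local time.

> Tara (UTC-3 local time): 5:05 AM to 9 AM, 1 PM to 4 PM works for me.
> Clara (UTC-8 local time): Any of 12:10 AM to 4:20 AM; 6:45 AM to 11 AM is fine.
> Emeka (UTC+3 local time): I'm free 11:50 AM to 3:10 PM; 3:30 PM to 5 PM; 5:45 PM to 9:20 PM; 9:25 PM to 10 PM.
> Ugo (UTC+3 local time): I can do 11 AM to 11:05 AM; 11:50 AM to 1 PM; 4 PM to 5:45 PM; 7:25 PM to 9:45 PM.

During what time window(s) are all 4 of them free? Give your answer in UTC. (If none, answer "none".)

Tara in UTC: 08:05-12:00, 16:00-19:00 (add 3h to convert from UTC-3).
Clara in UTC: 08:10-12:20, 14:45-19:00 (add 8h to convert from UTC-8).
Emeka in UTC: 08:50-12:10, 12:30-14:00, 14:45-18:20, 18:25-19:00 (subtract 3h to convert from UTC+3).
Ugo in UTC: 08:00-08:05, 08:50-10:00, 13:00-14:45, 16:25-18:45 (subtract 3h to convert from UTC+3).
Tara ∩ Clara: 08:10-12:00, 16:00-19:00.
Tara ∩ Clara ∩ Emeka: 08:50-12:00, 16:00-18:20, 18:25-19:00.
Tara ∩ Clara ∩ Emeka ∩ Ugo: 08:50-10:00, 16:25-18:20, 18:25-18:45.
Those are the intersection windows.

08:50-10:00, 16:25-18:20, 18:25-18:45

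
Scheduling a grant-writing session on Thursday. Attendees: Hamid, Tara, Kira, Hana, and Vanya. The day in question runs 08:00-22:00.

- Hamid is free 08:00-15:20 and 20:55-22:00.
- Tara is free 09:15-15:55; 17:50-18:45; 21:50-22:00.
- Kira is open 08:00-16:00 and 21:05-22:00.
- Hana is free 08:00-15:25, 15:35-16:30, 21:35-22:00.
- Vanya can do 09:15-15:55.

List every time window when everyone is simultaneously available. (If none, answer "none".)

09:15-15:20

Hamid ∩ Tara: 09:15-15:20, 21:50-22:00.
Hamid ∩ Tara ∩ Kira: 09:15-15:20, 21:50-22:00.
Hamid ∩ Tara ∩ Kira ∩ Hana: 09:15-15:20, 21:50-22:00.
Hamid ∩ Tara ∩ Kira ∩ Hana ∩ Vanya: 09:15-15:20.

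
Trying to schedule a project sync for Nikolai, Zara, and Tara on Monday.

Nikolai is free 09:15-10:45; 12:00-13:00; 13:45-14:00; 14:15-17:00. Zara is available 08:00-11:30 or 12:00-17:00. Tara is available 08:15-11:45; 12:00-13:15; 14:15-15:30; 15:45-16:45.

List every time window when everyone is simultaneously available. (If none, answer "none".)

Nikolai ∩ Zara: 09:15-10:45, 12:00-13:00, 13:45-14:00, 14:15-17:00.
Nikolai ∩ Zara ∩ Tara: 09:15-10:45, 12:00-13:00, 14:15-15:30, 15:45-16:45.

09:15-10:45, 12:00-13:00, 14:15-15:30, 15:45-16:45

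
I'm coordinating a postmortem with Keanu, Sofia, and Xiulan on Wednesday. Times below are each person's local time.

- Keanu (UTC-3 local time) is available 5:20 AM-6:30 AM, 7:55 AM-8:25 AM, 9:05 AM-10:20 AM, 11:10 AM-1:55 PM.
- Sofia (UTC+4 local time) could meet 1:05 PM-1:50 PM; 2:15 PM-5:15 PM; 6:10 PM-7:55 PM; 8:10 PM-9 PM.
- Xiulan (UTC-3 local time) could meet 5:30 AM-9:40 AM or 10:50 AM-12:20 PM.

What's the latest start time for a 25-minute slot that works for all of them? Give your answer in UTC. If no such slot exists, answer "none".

14:55

Keanu in UTC: 08:20-09:30, 10:55-11:25, 12:05-13:20, 14:10-16:55 (add 3h to convert from UTC-3).
Sofia in UTC: 09:05-09:50, 10:15-13:15, 14:10-15:55, 16:10-17:00 (subtract 4h to convert from UTC+4).
Xiulan in UTC: 08:30-12:40, 13:50-15:20 (add 3h to convert from UTC-3).
Keanu ∩ Sofia: 09:05-09:30, 10:55-11:25, 12:05-13:15, 14:10-15:55, 16:10-16:55.
Keanu ∩ Sofia ∩ Xiulan: 09:05-09:30, 10:55-11:25, 12:05-12:40, 14:10-15:20.
Those are the intersection windows.
The last common window of at least 25 minutes is 14:10-15:20; a 25-minute meeting can start as late as 14:55 and still end by 15:20.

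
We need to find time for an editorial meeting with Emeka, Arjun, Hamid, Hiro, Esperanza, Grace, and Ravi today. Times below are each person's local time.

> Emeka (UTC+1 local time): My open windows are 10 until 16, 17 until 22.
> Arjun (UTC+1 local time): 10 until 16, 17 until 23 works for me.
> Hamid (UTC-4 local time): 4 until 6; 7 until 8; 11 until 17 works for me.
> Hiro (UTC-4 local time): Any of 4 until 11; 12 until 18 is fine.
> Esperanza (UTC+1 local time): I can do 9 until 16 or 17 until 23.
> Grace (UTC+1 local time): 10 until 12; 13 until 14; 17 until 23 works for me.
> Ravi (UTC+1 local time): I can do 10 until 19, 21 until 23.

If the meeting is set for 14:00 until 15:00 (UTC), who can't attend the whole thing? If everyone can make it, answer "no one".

Grace, Hamid

Emeka in UTC: 09:00-15:00, 16:00-21:00 (subtract 1h to convert from UTC+1).
Arjun in UTC: 09:00-15:00, 16:00-22:00 (subtract 1h to convert from UTC+1).
Hamid in UTC: 08:00-10:00, 11:00-12:00, 15:00-21:00 (add 4h to convert from UTC-4).
Hiro in UTC: 08:00-15:00, 16:00-22:00 (add 4h to convert from UTC-4).
Esperanza in UTC: 08:00-15:00, 16:00-22:00 (subtract 1h to convert from UTC+1).
Grace in UTC: 09:00-11:00, 12:00-13:00, 16:00-22:00 (subtract 1h to convert from UTC+1).
Ravi in UTC: 09:00-18:00, 20:00-22:00 (subtract 1h to convert from UTC+1).
Emeka: free for 14:00-15:00. Arjun: free for 14:00-15:00. Hamid: not fully free for 14:00-15:00. Hiro: free for 14:00-15:00. Esperanza: free for 14:00-15:00. Grace: not fully free for 14:00-15:00. Ravi: free for 14:00-15:00.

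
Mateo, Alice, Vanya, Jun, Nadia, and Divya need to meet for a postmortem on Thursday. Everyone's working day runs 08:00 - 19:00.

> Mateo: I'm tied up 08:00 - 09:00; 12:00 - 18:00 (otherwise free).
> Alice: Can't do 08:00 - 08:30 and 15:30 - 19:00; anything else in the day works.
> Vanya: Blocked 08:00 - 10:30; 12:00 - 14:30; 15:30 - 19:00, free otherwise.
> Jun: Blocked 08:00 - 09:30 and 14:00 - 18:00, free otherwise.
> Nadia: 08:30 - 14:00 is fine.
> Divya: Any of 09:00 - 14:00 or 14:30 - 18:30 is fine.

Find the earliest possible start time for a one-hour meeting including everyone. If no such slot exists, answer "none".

10:30

Mateo free: 09:00-12:00, 18:00-19:00 (invert busy blocks within the working day).
Alice free: 08:30-15:30 (invert busy blocks within the working day).
Vanya free: 10:30-12:00, 14:30-15:30 (invert busy blocks within the working day).
Jun free: 09:30-14:00, 18:00-19:00 (invert busy blocks within the working day).
Nadia free: 08:30-14:00.
Divya free: 09:00-14:00, 14:30-18:30.
Mateo ∩ Alice: 09:00-12:00.
Mateo ∩ Alice ∩ Vanya: 10:30-12:00.
Mateo ∩ Alice ∩ Vanya ∩ Jun: 10:30-12:00.
Mateo ∩ Alice ∩ Vanya ∩ Jun ∩ Nadia: 10:30-12:00.
Mateo ∩ Alice ∩ Vanya ∩ Jun ∩ Nadia ∩ Divya: 10:30-12:00.
So the common availability across everyone is 10:30-12:00.
The first common window of at least 60 minutes is 10:30-12:00, so the earliest start is 10:30.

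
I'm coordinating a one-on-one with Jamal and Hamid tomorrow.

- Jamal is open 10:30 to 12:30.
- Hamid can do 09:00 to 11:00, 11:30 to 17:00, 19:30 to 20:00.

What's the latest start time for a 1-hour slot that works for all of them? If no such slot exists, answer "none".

Jamal ∩ Hamid: 10:30-11:00, 11:30-12:30.
The last common window of at least 60 minutes is 11:30-12:30; a 60-minute meeting can start as late as 11:30 and still end by 12:30.

11:30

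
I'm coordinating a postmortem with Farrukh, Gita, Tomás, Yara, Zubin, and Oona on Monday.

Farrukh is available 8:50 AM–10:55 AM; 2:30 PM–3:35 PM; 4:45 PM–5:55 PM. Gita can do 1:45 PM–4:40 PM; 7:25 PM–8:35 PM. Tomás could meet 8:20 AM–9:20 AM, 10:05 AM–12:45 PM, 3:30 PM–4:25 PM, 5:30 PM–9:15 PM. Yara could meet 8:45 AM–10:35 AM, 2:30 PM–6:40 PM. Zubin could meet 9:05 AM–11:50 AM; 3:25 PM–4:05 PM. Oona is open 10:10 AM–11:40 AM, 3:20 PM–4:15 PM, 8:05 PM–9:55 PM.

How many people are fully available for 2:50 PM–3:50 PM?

2

Gita and Yara can make the full 14:50-15:50 slot — that's 2.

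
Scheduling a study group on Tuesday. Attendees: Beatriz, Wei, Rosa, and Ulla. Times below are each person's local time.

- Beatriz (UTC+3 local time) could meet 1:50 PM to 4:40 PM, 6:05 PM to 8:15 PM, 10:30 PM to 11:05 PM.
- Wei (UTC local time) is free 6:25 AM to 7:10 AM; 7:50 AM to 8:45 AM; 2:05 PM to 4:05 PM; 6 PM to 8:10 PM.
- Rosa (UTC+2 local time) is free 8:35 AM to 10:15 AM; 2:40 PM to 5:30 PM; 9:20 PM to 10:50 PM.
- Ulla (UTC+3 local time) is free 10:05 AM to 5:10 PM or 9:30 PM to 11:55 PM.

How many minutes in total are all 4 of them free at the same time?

35

Beatriz in UTC: 10:50-13:40, 15:05-17:15, 19:30-20:05 (subtract 3h to convert from UTC+3).
Wei in UTC: 06:25-07:10, 07:50-08:45, 14:05-16:05, 18:00-20:10.
Rosa in UTC: 06:35-08:15, 12:40-15:30, 19:20-20:50 (subtract 2h to convert from UTC+2).
Ulla in UTC: 07:05-14:10, 18:30-20:55 (subtract 3h to convert from UTC+3).
Beatriz ∩ Wei: 15:05-16:05, 19:30-20:05.
Beatriz ∩ Wei ∩ Rosa: 15:05-15:30, 19:30-20:05.
Beatriz ∩ Wei ∩ Rosa ∩ Ulla: 19:30-20:05.
Those are the intersection windows.
That's a single block of 35 minutes.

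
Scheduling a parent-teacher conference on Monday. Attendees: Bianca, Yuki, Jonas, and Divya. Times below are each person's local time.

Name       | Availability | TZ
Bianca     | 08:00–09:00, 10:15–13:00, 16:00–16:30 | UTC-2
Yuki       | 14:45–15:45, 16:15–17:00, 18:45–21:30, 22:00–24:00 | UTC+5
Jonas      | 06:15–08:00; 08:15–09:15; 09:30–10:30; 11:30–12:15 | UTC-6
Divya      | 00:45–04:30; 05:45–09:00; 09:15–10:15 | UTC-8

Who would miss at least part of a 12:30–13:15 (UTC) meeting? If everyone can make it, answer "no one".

Bianca in UTC: 10:00-11:00, 12:15-15:00, 18:00-18:30 (add 2h to convert from UTC-2).
Yuki in UTC: 09:45-10:45, 11:15-12:00, 13:45-16:30, 17:00-19:00 (subtract 5h to convert from UTC+5).
Jonas in UTC: 12:15-14:00, 14:15-15:15, 15:30-16:30, 17:30-18:15 (add 6h to convert from UTC-6).
Divya in UTC: 08:45-12:30, 13:45-17:00, 17:15-18:15 (add 8h to convert from UTC-8).
Bianca: free for 12:30-13:15. Yuki: not fully free for 12:30-13:15. Jonas: free for 12:30-13:15. Divya: not fully free for 12:30-13:15.

Divya, Yuki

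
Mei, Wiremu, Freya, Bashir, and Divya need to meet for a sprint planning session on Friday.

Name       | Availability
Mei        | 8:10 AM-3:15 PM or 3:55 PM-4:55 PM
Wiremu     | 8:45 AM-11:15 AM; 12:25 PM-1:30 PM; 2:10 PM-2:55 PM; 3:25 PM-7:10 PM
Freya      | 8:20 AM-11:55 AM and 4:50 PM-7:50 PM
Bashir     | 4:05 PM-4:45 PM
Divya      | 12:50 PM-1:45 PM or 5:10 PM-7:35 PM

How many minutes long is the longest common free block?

0

Mei ∩ Wiremu: 08:45-11:15, 12:25-13:30, 14:10-14:55, 15:55-16:55.
Mei ∩ Wiremu ∩ Freya: 08:45-11:15, 16:50-16:55.
Mei ∩ Wiremu ∩ Freya ∩ Bashir: ∅.
Mei ∩ Wiremu ∩ Freya ∩ Bashir ∩ Divya: ∅.
There is no time when everyone is free.
No common window exists, so the longest block is 0 minutes.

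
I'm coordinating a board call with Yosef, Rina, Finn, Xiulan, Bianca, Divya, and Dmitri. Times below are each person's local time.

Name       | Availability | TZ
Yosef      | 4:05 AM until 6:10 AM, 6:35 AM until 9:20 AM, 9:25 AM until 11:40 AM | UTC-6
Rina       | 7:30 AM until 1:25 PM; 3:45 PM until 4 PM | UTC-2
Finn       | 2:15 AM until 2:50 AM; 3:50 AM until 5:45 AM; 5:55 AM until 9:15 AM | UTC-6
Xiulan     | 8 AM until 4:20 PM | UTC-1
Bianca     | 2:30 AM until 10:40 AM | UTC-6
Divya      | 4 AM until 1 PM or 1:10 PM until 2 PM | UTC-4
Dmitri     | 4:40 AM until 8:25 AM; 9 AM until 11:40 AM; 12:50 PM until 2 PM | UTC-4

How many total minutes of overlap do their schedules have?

250

Yosef in UTC: 10:05-12:10, 12:35-15:20, 15:25-17:40 (add 6h to convert from UTC-6).
Rina in UTC: 09:30-15:25, 17:45-18:00 (add 2h to convert from UTC-2).
Finn in UTC: 08:15-08:50, 09:50-11:45, 11:55-15:15 (add 6h to convert from UTC-6).
Xiulan in UTC: 09:00-17:20 (add 1h to convert from UTC-1).
Bianca in UTC: 08:30-16:40 (add 6h to convert from UTC-6).
Divya in UTC: 08:00-17:00, 17:10-18:00 (add 4h to convert from UTC-4).
Dmitri in UTC: 08:40-12:25, 13:00-15:40, 16:50-18:00 (add 4h to convert from UTC-4).
Yosef ∩ Rina: 10:05-12:10, 12:35-15:20.
Yosef ∩ Rina ∩ Finn: 10:05-11:45, 11:55-12:10, 12:35-15:15.
Yosef ∩ Rina ∩ Finn ∩ Xiulan: 10:05-11:45, 11:55-12:10, 12:35-15:15.
Yosef ∩ Rina ∩ Finn ∩ Xiulan ∩ Bianca: 10:05-11:45, 11:55-12:10, 12:35-15:15.
Yosef ∩ Rina ∩ Finn ∩ Xiulan ∩ Bianca ∩ Divya: 10:05-11:45, 11:55-12:10, 12:35-15:15.
Yosef ∩ Rina ∩ Finn ∩ Xiulan ∩ Bianca ∩ Divya ∩ Dmitri: 10:05-11:45, 11:55-12:10, 13:00-15:15.
So the common availability across everyone is 10:05-11:45, 11:55-12:10, 13:00-15:15.
Summing the common windows: 100 + 15 + 135 = 250 minutes.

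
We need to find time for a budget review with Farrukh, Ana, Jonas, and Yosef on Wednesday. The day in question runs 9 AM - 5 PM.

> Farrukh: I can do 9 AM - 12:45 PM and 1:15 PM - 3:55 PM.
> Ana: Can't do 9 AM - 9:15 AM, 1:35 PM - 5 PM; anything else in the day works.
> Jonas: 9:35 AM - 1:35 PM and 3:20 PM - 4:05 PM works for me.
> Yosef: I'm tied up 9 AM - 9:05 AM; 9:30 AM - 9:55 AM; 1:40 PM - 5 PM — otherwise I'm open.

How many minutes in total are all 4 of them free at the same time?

Farrukh free: 09:00-12:45, 13:15-15:55.
Ana free: 09:15-13:35 (invert busy blocks within the working day).
Jonas free: 09:35-13:35, 15:20-16:05.
Yosef free: 09:05-09:30, 09:55-13:40 (invert busy blocks within the working day).
Farrukh ∩ Ana: 09:15-12:45, 13:15-13:35.
Farrukh ∩ Ana ∩ Jonas: 09:35-12:45, 13:15-13:35.
Farrukh ∩ Ana ∩ Jonas ∩ Yosef: 09:55-12:45, 13:15-13:35.
Summing the common windows: 170 + 20 = 190 minutes.

190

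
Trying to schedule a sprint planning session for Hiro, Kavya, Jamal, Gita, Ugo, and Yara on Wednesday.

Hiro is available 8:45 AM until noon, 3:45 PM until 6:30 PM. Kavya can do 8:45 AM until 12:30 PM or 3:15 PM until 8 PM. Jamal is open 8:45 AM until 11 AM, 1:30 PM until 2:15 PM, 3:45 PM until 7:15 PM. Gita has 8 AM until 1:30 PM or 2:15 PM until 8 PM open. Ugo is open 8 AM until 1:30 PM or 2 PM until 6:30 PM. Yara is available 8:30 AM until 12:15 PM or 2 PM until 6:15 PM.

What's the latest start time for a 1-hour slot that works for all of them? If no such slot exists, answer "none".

17:15

Hiro ∩ Kavya: 08:45-12:00, 15:45-18:30.
Hiro ∩ Kavya ∩ Jamal: 08:45-11:00, 15:45-18:30.
Hiro ∩ Kavya ∩ Jamal ∩ Gita: 08:45-11:00, 15:45-18:30.
Hiro ∩ Kavya ∩ Jamal ∩ Gita ∩ Ugo: 08:45-11:00, 15:45-18:30.
Hiro ∩ Kavya ∩ Jamal ∩ Gita ∩ Ugo ∩ Yara: 08:45-11:00, 15:45-18:15.
So the common availability across everyone is 08:45-11:00, 15:45-18:15.
The last common window of at least 60 minutes is 15:45-18:15; a 60-minute meeting can start as late as 17:15 and still end by 18:15.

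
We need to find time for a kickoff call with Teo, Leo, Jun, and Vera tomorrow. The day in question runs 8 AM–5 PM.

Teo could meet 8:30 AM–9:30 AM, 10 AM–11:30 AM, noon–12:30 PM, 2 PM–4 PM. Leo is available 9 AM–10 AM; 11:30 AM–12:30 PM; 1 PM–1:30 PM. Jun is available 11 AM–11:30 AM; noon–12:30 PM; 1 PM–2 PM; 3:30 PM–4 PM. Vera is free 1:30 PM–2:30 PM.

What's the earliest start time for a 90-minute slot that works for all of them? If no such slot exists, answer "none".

Teo ∩ Leo: 09:00-09:30, 12:00-12:30.
Teo ∩ Leo ∩ Jun: 12:00-12:30.
Teo ∩ Leo ∩ Jun ∩ Vera: ∅.
There is no time when everyone is free.
No common window is at least 90 minutes long.

none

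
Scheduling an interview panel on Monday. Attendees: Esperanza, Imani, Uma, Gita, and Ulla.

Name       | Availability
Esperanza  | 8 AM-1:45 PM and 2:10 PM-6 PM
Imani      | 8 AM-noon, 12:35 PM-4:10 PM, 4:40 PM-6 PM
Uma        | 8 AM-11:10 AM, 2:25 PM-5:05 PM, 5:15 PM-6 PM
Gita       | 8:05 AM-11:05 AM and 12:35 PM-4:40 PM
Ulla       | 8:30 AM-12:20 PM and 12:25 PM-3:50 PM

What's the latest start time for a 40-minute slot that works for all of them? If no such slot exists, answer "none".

Esperanza ∩ Imani: 08:00-12:00, 12:35-13:45, 14:10-16:10, 16:40-18:00.
Esperanza ∩ Imani ∩ Uma: 08:00-11:10, 14:25-16:10, 16:40-17:05, 17:15-18:00.
Esperanza ∩ Imani ∩ Uma ∩ Gita: 08:05-11:05, 14:25-16:10.
Esperanza ∩ Imani ∩ Uma ∩ Gita ∩ Ulla: 08:30-11:05, 14:25-15:50.
The last common window of at least 40 minutes is 14:25-15:50; a 40-minute meeting can start as late as 15:10 and still end by 15:50.

15:10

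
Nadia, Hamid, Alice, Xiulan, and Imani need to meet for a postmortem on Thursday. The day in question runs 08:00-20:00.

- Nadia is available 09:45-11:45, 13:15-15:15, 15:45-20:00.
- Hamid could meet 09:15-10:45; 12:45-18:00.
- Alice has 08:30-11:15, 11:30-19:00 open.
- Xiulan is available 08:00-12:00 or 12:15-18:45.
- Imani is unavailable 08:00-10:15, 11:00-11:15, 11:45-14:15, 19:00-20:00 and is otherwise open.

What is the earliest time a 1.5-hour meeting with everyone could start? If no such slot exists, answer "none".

Nadia free: 09:45-11:45, 13:15-15:15, 15:45-20:00.
Hamid free: 09:15-10:45, 12:45-18:00.
Alice free: 08:30-11:15, 11:30-19:00.
Xiulan free: 08:00-12:00, 12:15-18:45.
Imani free: 10:15-11:00, 11:15-11:45, 14:15-19:00 (invert busy blocks within the working day).
Nadia ∩ Hamid: 09:45-10:45, 13:15-15:15, 15:45-18:00.
Nadia ∩ Hamid ∩ Alice: 09:45-10:45, 13:15-15:15, 15:45-18:00.
Nadia ∩ Hamid ∩ Alice ∩ Xiulan: 09:45-10:45, 13:15-15:15, 15:45-18:00.
Nadia ∩ Hamid ∩ Alice ∩ Xiulan ∩ Imani: 10:15-10:45, 14:15-15:15, 15:45-18:00.
The first common window of at least 90 minutes is 15:45-18:00, so the earliest start is 15:45.

15:45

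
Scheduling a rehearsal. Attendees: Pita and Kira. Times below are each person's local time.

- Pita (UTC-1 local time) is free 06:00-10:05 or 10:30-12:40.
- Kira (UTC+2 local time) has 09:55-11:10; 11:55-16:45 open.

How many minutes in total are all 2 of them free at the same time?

Pita in UTC: 07:00-11:05, 11:30-13:40 (add 1h to convert from UTC-1).
Kira in UTC: 07:55-09:10, 09:55-14:45 (subtract 2h to convert from UTC+2).
Pita ∩ Kira: 07:55-09:10, 09:55-11:05, 11:30-13:40.
So the common availability across everyone is 07:55-09:10, 09:55-11:05, 11:30-13:40.
Summing the common windows: 75 + 70 + 130 = 275 minutes.

275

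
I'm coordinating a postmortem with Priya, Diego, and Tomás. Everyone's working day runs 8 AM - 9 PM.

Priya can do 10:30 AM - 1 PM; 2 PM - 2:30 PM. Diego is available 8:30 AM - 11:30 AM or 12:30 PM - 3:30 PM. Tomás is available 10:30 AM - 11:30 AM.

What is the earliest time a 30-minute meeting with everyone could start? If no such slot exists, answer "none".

Priya ∩ Diego: 10:30-11:30, 12:30-13:00, 14:00-14:30.
Priya ∩ Diego ∩ Tomás: 10:30-11:30.
So the common availability across everyone is 10:30-11:30.
The first common window of at least 30 minutes is 10:30-11:30, so the earliest start is 10:30.

10:30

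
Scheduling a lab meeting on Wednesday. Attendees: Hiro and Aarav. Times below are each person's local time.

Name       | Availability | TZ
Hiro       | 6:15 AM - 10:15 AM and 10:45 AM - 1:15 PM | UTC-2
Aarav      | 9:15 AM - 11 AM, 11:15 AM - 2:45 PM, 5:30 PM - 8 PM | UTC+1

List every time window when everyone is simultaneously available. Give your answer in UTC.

Hiro in UTC: 08:15-12:15, 12:45-15:15 (add 2h to convert from UTC-2).
Aarav in UTC: 08:15-10:00, 10:15-13:45, 16:30-19:00 (subtract 1h to convert from UTC+1).
Hiro ∩ Aarav: 08:15-10:00, 10:15-12:15, 12:45-13:45.
So the common availability across everyone is 08:15-10:00, 10:15-12:15, 12:45-13:45.

08:15-10:00, 10:15-12:15, 12:45-13:45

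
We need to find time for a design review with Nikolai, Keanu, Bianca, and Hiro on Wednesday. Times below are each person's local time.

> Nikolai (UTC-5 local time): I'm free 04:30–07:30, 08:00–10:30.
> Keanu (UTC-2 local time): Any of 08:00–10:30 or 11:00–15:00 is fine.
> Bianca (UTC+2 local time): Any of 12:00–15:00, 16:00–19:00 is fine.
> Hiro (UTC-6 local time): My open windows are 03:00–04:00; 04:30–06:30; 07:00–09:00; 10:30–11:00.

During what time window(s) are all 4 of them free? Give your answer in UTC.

Nikolai in UTC: 09:30-12:30, 13:00-15:30 (add 5h to convert from UTC-5).
Keanu in UTC: 10:00-12:30, 13:00-17:00 (add 2h to convert from UTC-2).
Bianca in UTC: 10:00-13:00, 14:00-17:00 (subtract 2h to convert from UTC+2).
Hiro in UTC: 09:00-10:00, 10:30-12:30, 13:00-15:00, 16:30-17:00 (add 6h to convert from UTC-6).
Nikolai ∩ Keanu: 10:00-12:30, 13:00-15:30.
Nikolai ∩ Keanu ∩ Bianca: 10:00-12:30, 14:00-15:30.
Nikolai ∩ Keanu ∩ Bianca ∩ Hiro: 10:30-12:30, 14:00-15:00.

10:30-12:30, 14:00-15:00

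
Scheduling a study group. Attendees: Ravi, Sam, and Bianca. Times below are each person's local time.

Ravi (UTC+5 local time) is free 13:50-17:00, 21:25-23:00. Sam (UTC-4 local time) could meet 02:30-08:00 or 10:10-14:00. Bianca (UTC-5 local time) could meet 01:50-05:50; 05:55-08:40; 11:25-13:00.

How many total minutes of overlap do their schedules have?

Ravi in UTC: 08:50-12:00, 16:25-18:00 (subtract 5h to convert from UTC+5).
Sam in UTC: 06:30-12:00, 14:10-18:00 (add 4h to convert from UTC-4).
Bianca in UTC: 06:50-10:50, 10:55-13:40, 16:25-18:00 (add 5h to convert from UTC-5).
Ravi ∩ Sam: 08:50-12:00, 16:25-18:00.
Ravi ∩ Sam ∩ Bianca: 08:50-10:50, 10:55-12:00, 16:25-18:00.
Summing the common windows: 120 + 65 + 95 = 280 minutes.

280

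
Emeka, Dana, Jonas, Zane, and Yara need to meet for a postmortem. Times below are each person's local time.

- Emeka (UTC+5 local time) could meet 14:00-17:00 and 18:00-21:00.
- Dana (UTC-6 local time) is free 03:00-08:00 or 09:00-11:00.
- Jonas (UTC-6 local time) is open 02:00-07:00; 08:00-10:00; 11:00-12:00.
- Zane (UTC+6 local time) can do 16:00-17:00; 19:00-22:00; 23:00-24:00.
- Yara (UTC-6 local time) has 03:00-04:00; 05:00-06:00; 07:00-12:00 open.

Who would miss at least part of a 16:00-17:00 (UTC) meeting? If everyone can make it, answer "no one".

Emeka in UTC: 09:00-12:00, 13:00-16:00 (subtract 5h to convert from UTC+5).
Dana in UTC: 09:00-14:00, 15:00-17:00 (add 6h to convert from UTC-6).
Jonas in UTC: 08:00-13:00, 14:00-16:00, 17:00-18:00 (add 6h to convert from UTC-6).
Zane in UTC: 10:00-11:00, 13:00-16:00, 17:00-18:00 (subtract 6h to convert from UTC+6).
Yara in UTC: 09:00-10:00, 11:00-12:00, 13:00-18:00 (add 6h to convert from UTC-6).
Emeka: not fully free for 16:00-17:00. Dana: free for 16:00-17:00. Jonas: not fully free for 16:00-17:00. Zane: not fully free for 16:00-17:00. Yara: free for 16:00-17:00.

Emeka, Jonas, Zane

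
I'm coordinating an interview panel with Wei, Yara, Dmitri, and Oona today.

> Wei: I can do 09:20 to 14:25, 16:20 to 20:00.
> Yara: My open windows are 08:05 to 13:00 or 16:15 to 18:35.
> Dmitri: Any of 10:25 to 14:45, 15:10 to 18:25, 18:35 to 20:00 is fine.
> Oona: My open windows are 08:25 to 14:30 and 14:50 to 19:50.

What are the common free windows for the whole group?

Wei ∩ Yara: 09:20-13:00, 16:20-18:35.
Wei ∩ Yara ∩ Dmitri: 10:25-13:00, 16:20-18:25.
Wei ∩ Yara ∩ Dmitri ∩ Oona: 10:25-13:00, 16:20-18:25.

10:25-13:00, 16:20-18:25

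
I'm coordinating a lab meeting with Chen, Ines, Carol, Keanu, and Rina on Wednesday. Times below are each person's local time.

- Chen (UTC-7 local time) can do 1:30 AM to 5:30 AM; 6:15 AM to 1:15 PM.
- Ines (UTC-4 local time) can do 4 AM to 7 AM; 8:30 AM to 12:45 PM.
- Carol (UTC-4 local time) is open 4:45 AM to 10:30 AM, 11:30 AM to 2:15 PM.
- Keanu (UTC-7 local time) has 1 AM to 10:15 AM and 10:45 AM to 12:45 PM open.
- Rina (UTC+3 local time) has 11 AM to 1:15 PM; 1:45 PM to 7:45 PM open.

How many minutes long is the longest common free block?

Chen in UTC: 08:30-12:30, 13:15-20:15 (add 7h to convert from UTC-7).
Ines in UTC: 08:00-11:00, 12:30-16:45 (add 4h to convert from UTC-4).
Carol in UTC: 08:45-14:30, 15:30-18:15 (add 4h to convert from UTC-4).
Keanu in UTC: 08:00-17:15, 17:45-19:45 (add 7h to convert from UTC-7).
Rina in UTC: 08:00-10:15, 10:45-16:45 (subtract 3h to convert from UTC+3).
Chen ∩ Ines: 08:30-11:00, 13:15-16:45.
Chen ∩ Ines ∩ Carol: 08:45-11:00, 13:15-14:30, 15:30-16:45.
Chen ∩ Ines ∩ Carol ∩ Keanu: 08:45-11:00, 13:15-14:30, 15:30-16:45.
Chen ∩ Ines ∩ Carol ∩ Keanu ∩ Rina: 08:45-10:15, 10:45-11:00, 13:15-14:30, 15:30-16:45.
The longest is 08:45-10:15 at 90 minutes.

90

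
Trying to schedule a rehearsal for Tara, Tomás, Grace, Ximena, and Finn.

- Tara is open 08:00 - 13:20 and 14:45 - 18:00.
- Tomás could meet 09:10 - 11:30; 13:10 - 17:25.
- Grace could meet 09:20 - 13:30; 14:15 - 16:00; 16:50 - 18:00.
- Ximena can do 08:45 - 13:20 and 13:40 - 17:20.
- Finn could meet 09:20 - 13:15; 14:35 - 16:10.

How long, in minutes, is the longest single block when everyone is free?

130

Tara ∩ Tomás: 09:10-11:30, 13:10-13:20, 14:45-17:25.
Tara ∩ Tomás ∩ Grace: 09:20-11:30, 13:10-13:20, 14:45-16:00, 16:50-17:25.
Tara ∩ Tomás ∩ Grace ∩ Ximena: 09:20-11:30, 13:10-13:20, 14:45-16:00, 16:50-17:20.
Tara ∩ Tomás ∩ Grace ∩ Ximena ∩ Finn: 09:20-11:30, 13:10-13:15, 14:45-16:00.
So the common availability across everyone is 09:20-11:30, 13:10-13:15, 14:45-16:00.
The longest is 09:20-11:30 at 130 minutes.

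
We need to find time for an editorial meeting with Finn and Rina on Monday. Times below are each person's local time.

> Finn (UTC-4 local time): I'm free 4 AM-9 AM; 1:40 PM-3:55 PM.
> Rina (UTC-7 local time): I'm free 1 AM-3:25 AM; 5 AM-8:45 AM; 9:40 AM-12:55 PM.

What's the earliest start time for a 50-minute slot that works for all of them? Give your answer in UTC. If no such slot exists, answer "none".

Finn in UTC: 08:00-13:00, 17:40-19:55 (add 4h to convert from UTC-4).
Rina in UTC: 08:00-10:25, 12:00-15:45, 16:40-19:55 (add 7h to convert from UTC-7).
Finn ∩ Rina: 08:00-10:25, 12:00-13:00, 17:40-19:55.
So the common availability across everyone is 08:00-10:25, 12:00-13:00, 17:40-19:55.
The first common window of at least 50 minutes is 08:00-10:25, so the earliest start is 08:00.

08:00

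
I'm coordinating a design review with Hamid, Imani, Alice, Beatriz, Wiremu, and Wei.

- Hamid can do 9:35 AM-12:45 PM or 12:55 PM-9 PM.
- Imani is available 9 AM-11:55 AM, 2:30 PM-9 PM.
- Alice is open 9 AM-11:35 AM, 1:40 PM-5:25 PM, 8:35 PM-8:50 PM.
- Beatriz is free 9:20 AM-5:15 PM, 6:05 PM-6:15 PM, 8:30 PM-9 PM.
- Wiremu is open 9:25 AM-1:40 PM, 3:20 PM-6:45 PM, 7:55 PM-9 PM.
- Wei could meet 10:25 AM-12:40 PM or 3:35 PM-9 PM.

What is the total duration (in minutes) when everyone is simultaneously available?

Hamid ∩ Imani: 09:35-11:55, 14:30-21:00.
Hamid ∩ Imani ∩ Alice: 09:35-11:35, 14:30-17:25, 20:35-20:50.
Hamid ∩ Imani ∩ Alice ∩ Beatriz: 09:35-11:35, 14:30-17:15, 20:35-20:50.
Hamid ∩ Imani ∩ Alice ∩ Beatriz ∩ Wiremu: 09:35-11:35, 15:20-17:15, 20:35-20:50.
Hamid ∩ Imani ∩ Alice ∩ Beatriz ∩ Wiremu ∩ Wei: 10:25-11:35, 15:35-17:15, 20:35-20:50.
Summing the common windows: 70 + 100 + 15 = 185 minutes.

185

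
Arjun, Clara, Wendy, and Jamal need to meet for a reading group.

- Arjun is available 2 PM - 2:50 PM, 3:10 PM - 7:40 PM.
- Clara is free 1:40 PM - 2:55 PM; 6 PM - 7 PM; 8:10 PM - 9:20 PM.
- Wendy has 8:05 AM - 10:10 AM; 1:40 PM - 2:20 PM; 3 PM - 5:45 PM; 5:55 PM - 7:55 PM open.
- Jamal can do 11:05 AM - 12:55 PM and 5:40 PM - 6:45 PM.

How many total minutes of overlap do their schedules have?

Arjun ∩ Clara: 14:00-14:50, 18:00-19:00.
Arjun ∩ Clara ∩ Wendy: 14:00-14:20, 18:00-19:00.
Arjun ∩ Clara ∩ Wendy ∩ Jamal: 18:00-18:45.
Those are the intersection windows.
That's a single block of 45 minutes.

45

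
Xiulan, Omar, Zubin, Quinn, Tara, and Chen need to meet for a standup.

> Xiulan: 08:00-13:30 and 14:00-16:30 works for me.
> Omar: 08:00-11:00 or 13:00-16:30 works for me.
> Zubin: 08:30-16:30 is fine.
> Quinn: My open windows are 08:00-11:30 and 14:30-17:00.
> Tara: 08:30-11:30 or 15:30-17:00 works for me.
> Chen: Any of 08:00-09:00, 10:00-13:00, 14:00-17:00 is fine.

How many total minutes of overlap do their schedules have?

Xiulan ∩ Omar: 08:00-11:00, 13:00-13:30, 14:00-16:30.
Xiulan ∩ Omar ∩ Zubin: 08:30-11:00, 13:00-13:30, 14:00-16:30.
Xiulan ∩ Omar ∩ Zubin ∩ Quinn: 08:30-11:00, 14:30-16:30.
Xiulan ∩ Omar ∩ Zubin ∩ Quinn ∩ Tara: 08:30-11:00, 15:30-16:30.
Xiulan ∩ Omar ∩ Zubin ∩ Quinn ∩ Tara ∩ Chen: 08:30-09:00, 10:00-11:00, 15:30-16:30.
So the common availability across everyone is 08:30-09:00, 10:00-11:00, 15:30-16:30.
Summing the common windows: 30 + 60 + 60 = 150 minutes.

150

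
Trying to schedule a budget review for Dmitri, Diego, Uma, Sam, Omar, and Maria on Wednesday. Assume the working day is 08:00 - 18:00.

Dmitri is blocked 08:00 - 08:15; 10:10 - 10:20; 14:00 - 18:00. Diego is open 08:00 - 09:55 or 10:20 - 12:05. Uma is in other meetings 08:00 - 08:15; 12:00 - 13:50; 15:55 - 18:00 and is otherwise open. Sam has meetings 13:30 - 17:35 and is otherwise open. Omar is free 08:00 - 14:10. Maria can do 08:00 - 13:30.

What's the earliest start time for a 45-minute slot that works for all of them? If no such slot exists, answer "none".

08:15

Dmitri free: 08:15-10:10, 10:20-14:00 (invert busy blocks within the working day).
Diego free: 08:00-09:55, 10:20-12:05.
Uma free: 08:15-12:00, 13:50-15:55 (invert busy blocks within the working day).
Sam free: 08:00-13:30, 17:35-18:00 (invert busy blocks within the working day).
Omar free: 08:00-14:10.
Maria free: 08:00-13:30.
Dmitri ∩ Diego: 08:15-09:55, 10:20-12:05.
Dmitri ∩ Diego ∩ Uma: 08:15-09:55, 10:20-12:00.
Dmitri ∩ Diego ∩ Uma ∩ Sam: 08:15-09:55, 10:20-12:00.
Dmitri ∩ Diego ∩ Uma ∩ Sam ∩ Omar: 08:15-09:55, 10:20-12:00.
Dmitri ∩ Diego ∩ Uma ∩ Sam ∩ Omar ∩ Maria: 08:15-09:55, 10:20-12:00.
The first common window of at least 45 minutes is 08:15-09:55, so the earliest start is 08:15.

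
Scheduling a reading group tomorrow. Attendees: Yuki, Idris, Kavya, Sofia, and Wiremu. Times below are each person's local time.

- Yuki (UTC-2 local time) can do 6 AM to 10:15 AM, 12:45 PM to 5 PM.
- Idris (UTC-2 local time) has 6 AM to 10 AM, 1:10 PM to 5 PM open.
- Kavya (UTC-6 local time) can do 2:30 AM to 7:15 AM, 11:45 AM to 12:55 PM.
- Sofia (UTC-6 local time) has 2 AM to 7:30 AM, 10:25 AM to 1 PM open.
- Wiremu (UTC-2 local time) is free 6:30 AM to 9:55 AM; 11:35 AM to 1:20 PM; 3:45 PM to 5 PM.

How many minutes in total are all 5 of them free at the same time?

275

Yuki in UTC: 08:00-12:15, 14:45-19:00 (add 2h to convert from UTC-2).
Idris in UTC: 08:00-12:00, 15:10-19:00 (add 2h to convert from UTC-2).
Kavya in UTC: 08:30-13:15, 17:45-18:55 (add 6h to convert from UTC-6).
Sofia in UTC: 08:00-13:30, 16:25-19:00 (add 6h to convert from UTC-6).
Wiremu in UTC: 08:30-11:55, 13:35-15:20, 17:45-19:00 (add 2h to convert from UTC-2).
Yuki ∩ Idris: 08:00-12:00, 15:10-19:00.
Yuki ∩ Idris ∩ Kavya: 08:30-12:00, 17:45-18:55.
Yuki ∩ Idris ∩ Kavya ∩ Sofia: 08:30-12:00, 17:45-18:55.
Yuki ∩ Idris ∩ Kavya ∩ Sofia ∩ Wiremu: 08:30-11:55, 17:45-18:55.
Those are the intersection windows.
Summing the common windows: 205 + 70 = 275 minutes.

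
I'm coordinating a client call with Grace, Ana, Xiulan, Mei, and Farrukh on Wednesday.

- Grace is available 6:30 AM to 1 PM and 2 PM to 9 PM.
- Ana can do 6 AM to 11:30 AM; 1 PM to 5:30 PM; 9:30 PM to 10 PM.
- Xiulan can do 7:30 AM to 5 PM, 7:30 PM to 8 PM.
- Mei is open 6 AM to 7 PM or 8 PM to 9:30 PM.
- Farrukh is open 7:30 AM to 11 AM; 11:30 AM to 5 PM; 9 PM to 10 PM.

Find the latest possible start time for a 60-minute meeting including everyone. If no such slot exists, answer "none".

Grace ∩ Ana: 06:30-11:30, 14:00-17:30.
Grace ∩ Ana ∩ Xiulan: 07:30-11:30, 14:00-17:00.
Grace ∩ Ana ∩ Xiulan ∩ Mei: 07:30-11:30, 14:00-17:00.
Grace ∩ Ana ∩ Xiulan ∩ Mei ∩ Farrukh: 07:30-11:00, 14:00-17:00.
The last common window of at least 60 minutes is 14:00-17:00; a 60-minute meeting can start as late as 16:00 and still end by 17:00.

16:00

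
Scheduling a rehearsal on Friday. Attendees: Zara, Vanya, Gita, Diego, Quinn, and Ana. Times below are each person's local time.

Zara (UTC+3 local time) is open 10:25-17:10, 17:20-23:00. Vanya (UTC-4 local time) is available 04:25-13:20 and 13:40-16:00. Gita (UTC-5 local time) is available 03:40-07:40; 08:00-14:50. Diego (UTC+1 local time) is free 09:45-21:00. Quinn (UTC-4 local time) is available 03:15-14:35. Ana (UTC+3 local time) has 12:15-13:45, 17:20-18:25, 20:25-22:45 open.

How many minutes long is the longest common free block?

Zara in UTC: 07:25-14:10, 14:20-20:00 (subtract 3h to convert from UTC+3).
Vanya in UTC: 08:25-17:20, 17:40-20:00 (add 4h to convert from UTC-4).
Gita in UTC: 08:40-12:40, 13:00-19:50 (add 5h to convert from UTC-5).
Diego in UTC: 08:45-20:00 (subtract 1h to convert from UTC+1).
Quinn in UTC: 07:15-18:35 (add 4h to convert from UTC-4).
Ana in UTC: 09:15-10:45, 14:20-15:25, 17:25-19:45 (subtract 3h to convert from UTC+3).
Zara ∩ Vanya: 08:25-14:10, 14:20-17:20, 17:40-20:00.
Zara ∩ Vanya ∩ Gita: 08:40-12:40, 13:00-14:10, 14:20-17:20, 17:40-19:50.
Zara ∩ Vanya ∩ Gita ∩ Diego: 08:45-12:40, 13:00-14:10, 14:20-17:20, 17:40-19:50.
Zara ∩ Vanya ∩ Gita ∩ Diego ∩ Quinn: 08:45-12:40, 13:00-14:10, 14:20-17:20, 17:40-18:35.
Zara ∩ Vanya ∩ Gita ∩ Diego ∩ Quinn ∩ Ana: 09:15-10:45, 14:20-15:25, 17:40-18:35.
Those are the intersection windows.
The longest is 09:15-10:45 at 90 minutes.

90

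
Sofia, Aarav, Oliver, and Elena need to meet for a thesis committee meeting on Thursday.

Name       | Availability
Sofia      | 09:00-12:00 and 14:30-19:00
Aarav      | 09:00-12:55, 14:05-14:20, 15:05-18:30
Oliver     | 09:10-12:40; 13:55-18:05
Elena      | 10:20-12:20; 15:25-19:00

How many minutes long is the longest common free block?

160

Sofia ∩ Aarav: 09:00-12:00, 15:05-18:30.
Sofia ∩ Aarav ∩ Oliver: 09:10-12:00, 15:05-18:05.
Sofia ∩ Aarav ∩ Oliver ∩ Elena: 10:20-12:00, 15:25-18:05.
Those are the intersection windows.
The longest is 15:25-18:05 at 160 minutes.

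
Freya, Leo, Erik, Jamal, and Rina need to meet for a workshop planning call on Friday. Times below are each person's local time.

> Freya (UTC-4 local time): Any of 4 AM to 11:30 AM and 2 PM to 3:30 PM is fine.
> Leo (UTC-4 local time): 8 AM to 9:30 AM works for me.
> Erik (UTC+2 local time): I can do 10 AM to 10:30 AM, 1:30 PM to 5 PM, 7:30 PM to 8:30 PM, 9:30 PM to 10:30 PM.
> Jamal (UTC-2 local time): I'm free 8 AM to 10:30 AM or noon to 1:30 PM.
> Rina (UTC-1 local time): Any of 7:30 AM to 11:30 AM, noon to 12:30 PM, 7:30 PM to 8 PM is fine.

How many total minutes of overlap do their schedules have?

Freya in UTC: 08:00-15:30, 18:00-19:30 (add 4h to convert from UTC-4).
Leo in UTC: 12:00-13:30 (add 4h to convert from UTC-4).
Erik in UTC: 08:00-08:30, 11:30-15:00, 17:30-18:30, 19:30-20:30 (subtract 2h to convert from UTC+2).
Jamal in UTC: 10:00-12:30, 14:00-15:30 (add 2h to convert from UTC-2).
Rina in UTC: 08:30-12:30, 13:00-13:30, 20:30-21:00 (add 1h to convert from UTC-1).
Freya ∩ Leo: 12:00-13:30.
Freya ∩ Leo ∩ Erik: 12:00-13:30.
Freya ∩ Leo ∩ Erik ∩ Jamal: 12:00-12:30.
Freya ∩ Leo ∩ Erik ∩ Jamal ∩ Rina: 12:00-12:30.
Those are the intersection windows.
That's a single block of 30 minutes.

30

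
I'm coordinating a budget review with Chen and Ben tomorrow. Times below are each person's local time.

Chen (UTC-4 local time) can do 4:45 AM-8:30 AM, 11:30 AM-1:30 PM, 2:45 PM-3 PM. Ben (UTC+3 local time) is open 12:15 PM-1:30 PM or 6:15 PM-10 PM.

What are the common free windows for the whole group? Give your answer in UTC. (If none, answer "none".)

Chen in UTC: 08:45-12:30, 15:30-17:30, 18:45-19:00 (add 4h to convert from UTC-4).
Ben in UTC: 09:15-10:30, 15:15-19:00 (subtract 3h to convert from UTC+3).
Chen ∩ Ben: 09:15-10:30, 15:30-17:30, 18:45-19:00.

09:15-10:30, 15:30-17:30, 18:45-19:00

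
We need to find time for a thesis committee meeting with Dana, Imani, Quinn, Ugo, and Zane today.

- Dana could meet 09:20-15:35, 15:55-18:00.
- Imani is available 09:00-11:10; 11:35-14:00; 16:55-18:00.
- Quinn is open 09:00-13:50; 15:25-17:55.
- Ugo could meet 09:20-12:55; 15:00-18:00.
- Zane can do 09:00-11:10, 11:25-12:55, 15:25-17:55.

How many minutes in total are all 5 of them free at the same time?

250

Dana ∩ Imani: 09:20-11:10, 11:35-14:00, 16:55-18:00.
Dana ∩ Imani ∩ Quinn: 09:20-11:10, 11:35-13:50, 16:55-17:55.
Dana ∩ Imani ∩ Quinn ∩ Ugo: 09:20-11:10, 11:35-12:55, 16:55-17:55.
Dana ∩ Imani ∩ Quinn ∩ Ugo ∩ Zane: 09:20-11:10, 11:35-12:55, 16:55-17:55.
Summing the common windows: 110 + 80 + 60 = 250 minutes.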